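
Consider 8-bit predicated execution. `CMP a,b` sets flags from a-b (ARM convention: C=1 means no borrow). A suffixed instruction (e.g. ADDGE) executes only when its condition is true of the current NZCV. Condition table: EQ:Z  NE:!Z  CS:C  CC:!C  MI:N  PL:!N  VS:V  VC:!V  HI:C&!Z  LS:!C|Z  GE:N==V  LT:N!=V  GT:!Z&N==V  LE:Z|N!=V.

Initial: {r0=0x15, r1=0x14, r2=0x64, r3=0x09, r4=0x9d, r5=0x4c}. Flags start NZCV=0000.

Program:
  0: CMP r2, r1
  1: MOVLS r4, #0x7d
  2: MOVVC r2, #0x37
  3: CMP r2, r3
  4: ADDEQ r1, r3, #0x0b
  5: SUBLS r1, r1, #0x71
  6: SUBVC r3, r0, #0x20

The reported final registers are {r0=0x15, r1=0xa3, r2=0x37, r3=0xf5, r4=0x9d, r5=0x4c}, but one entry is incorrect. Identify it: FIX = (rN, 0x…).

0: ✓ CMP  NZCV=0010
1: · MOVLS
2: ✓ MOVVC  r2←0x37
3: ✓ CMP  NZCV=0010
4: · ADDEQ
5: · SUBLS
6: ✓ SUBVC  r3←0xf5

FIX = (r1, 0x14)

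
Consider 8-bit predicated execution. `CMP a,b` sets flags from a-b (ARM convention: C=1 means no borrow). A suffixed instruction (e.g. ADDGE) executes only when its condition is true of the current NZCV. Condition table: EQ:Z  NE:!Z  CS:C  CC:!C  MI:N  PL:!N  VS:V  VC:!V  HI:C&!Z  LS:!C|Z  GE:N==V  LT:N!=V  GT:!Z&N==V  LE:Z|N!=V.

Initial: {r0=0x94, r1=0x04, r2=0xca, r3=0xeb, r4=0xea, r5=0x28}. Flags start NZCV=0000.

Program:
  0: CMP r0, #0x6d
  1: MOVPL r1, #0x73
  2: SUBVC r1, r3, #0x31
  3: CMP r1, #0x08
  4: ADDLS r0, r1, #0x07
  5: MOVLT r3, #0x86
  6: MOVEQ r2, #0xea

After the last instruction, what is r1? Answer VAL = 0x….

[0] flags=0011 → (cmp)
[1] flags=0011 PL?T → r1=0x73
[2] flags=0011 VC?F → skip
[3] flags=0010 → (cmp)
[4] flags=0010 LS?F → skip
[5] flags=0010 LT?F → skip
[6] flags=0010 EQ?F → skip

VAL = 0x73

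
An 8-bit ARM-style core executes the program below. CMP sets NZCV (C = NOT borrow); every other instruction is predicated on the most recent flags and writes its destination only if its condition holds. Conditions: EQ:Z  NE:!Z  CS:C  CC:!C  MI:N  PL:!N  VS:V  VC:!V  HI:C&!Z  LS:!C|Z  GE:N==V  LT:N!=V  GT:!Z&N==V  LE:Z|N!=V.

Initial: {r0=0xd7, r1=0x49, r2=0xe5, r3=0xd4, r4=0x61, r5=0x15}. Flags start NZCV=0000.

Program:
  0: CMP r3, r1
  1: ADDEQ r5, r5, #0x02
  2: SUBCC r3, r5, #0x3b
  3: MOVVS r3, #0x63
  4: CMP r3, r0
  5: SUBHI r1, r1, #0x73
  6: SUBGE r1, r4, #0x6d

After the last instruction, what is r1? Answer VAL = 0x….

0: ✓ CMP  NZCV=1010
1: · ADDEQ
2: · SUBCC
3: · MOVVS
4: ✓ CMP  NZCV=1000
5: · SUBHI
6: · SUBGE

VAL = 0x49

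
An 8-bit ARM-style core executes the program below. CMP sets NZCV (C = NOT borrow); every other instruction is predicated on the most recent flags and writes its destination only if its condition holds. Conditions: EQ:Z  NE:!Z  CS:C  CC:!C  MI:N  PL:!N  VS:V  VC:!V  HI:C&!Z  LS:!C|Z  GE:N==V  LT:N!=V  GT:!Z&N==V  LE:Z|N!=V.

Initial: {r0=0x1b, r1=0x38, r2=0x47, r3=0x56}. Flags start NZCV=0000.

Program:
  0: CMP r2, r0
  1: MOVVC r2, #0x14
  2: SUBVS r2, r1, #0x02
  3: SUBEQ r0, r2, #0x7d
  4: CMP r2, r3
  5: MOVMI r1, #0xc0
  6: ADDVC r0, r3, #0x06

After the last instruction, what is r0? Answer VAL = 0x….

VAL = 0x5c

[0] flags=0010 → (cmp)
[1] flags=0010 VC?T → r2=0x14
[2] flags=0010 VS?F → skip
[3] flags=0010 EQ?F → skip
[4] flags=1000 → (cmp)
[5] flags=1000 MI?T → r1=0xc0
[6] flags=1000 VC?T → r0=0x5c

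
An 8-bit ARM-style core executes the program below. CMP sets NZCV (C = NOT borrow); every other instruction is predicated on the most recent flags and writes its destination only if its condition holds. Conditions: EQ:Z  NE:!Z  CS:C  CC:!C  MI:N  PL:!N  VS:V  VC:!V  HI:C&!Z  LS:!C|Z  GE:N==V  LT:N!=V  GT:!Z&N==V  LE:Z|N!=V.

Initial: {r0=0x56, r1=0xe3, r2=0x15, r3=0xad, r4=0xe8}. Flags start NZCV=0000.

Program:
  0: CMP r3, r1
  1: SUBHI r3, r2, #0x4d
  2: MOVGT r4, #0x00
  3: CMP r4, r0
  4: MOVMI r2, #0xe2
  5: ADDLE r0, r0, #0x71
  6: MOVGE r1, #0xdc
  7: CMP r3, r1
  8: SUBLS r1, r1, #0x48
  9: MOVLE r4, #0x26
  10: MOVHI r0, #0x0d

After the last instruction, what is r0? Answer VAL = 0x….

VAL = 0xc7

[0] flags=1000 → (cmp)
[1] flags=1000 HI?F → skip
[2] flags=1000 GT?F → skip
[3] flags=1010 → (cmp)
[4] flags=1010 MI?T → r2=0xe2
[5] flags=1010 LE?T → r0=0xc7
[6] flags=1010 GE?F → skip
[7] flags=1000 → (cmp)
[8] flags=1000 LS?T → r1=0x9b
[9] flags=1000 LE?T → r4=0x26
[10] flags=1000 HI?F → skip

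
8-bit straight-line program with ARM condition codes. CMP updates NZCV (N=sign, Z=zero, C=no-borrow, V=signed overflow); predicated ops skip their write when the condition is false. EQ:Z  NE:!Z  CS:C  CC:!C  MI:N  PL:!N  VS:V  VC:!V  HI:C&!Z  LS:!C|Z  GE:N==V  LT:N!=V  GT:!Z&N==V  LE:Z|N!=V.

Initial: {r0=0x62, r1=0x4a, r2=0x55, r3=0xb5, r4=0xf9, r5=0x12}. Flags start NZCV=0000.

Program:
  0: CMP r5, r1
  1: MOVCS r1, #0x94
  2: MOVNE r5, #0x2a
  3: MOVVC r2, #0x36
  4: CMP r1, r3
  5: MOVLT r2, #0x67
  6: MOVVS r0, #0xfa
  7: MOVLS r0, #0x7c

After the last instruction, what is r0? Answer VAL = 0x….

VAL = 0x7c

[0] flags=1000 → (cmp)
[1] flags=1000 CS?F → skip
[2] flags=1000 NE?T → r5=0x2a
[3] flags=1000 VC?T → r2=0x36
[4] flags=1001 → (cmp)
[5] flags=1001 LT?F → skip
[6] flags=1001 VS?T → r0=0xfa
[7] flags=1001 LS?T → r0=0x7c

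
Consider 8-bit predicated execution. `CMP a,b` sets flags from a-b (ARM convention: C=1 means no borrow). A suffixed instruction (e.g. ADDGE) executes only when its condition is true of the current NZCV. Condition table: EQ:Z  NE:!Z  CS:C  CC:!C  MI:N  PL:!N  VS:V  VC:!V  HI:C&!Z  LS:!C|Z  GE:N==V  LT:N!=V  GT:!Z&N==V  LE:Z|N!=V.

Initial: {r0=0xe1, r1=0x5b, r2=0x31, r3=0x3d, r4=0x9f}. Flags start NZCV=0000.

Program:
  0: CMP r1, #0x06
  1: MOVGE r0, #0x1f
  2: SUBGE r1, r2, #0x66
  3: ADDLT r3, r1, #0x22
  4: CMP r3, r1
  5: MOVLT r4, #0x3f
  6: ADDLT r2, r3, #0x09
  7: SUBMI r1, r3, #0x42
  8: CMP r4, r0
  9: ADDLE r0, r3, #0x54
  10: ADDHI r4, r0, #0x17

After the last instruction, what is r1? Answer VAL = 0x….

0: ✓ CMP  NZCV=0010
1: ✓ MOVGE  r0←0x1f
2: ✓ SUBGE  r1←0xcb
3: · ADDLT
4: ✓ CMP  NZCV=0000
5: · MOVLT
6: · ADDLT
7: · SUBMI
8: ✓ CMP  NZCV=1010
9: ✓ ADDLE  r0←0x91
10: ✓ ADDHI  r4←0xa8

VAL = 0xcb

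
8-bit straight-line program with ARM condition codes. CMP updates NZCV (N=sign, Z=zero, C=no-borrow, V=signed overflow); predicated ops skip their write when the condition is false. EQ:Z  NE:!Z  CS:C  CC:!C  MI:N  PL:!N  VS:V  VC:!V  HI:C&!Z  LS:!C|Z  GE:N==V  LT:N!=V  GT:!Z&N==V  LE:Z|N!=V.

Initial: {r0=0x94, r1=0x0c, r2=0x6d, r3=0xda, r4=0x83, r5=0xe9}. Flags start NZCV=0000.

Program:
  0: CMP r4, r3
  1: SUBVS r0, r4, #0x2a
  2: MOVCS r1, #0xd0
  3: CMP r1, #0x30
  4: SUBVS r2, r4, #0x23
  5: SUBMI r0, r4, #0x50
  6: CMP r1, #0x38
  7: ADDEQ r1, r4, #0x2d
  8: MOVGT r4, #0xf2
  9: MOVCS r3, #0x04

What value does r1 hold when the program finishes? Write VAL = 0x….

[0] flags=1000 → (cmp)
[1] flags=1000 VS?F → skip
[2] flags=1000 CS?F → skip
[3] flags=1000 → (cmp)
[4] flags=1000 VS?F → skip
[5] flags=1000 MI?T → r0=0x33
[6] flags=1000 → (cmp)
[7] flags=1000 EQ?F → skip
[8] flags=1000 GT?F → skip
[9] flags=1000 CS?F → skip

VAL = 0x0c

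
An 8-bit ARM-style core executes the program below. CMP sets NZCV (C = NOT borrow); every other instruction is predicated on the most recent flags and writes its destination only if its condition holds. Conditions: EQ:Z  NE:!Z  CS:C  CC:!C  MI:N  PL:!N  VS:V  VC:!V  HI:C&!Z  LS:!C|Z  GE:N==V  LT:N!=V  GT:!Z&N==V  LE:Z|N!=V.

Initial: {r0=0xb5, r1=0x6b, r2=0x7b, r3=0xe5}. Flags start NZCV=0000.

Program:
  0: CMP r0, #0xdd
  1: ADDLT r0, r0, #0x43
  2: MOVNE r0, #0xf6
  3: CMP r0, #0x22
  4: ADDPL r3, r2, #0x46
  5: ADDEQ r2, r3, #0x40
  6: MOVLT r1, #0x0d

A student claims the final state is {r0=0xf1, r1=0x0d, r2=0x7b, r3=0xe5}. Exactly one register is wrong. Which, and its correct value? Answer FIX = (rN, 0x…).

[0] flags=1000 → (cmp)
[1] flags=1000 LT?T → r0=0xf8
[2] flags=1000 NE?T → r0=0xf6
[3] flags=1010 → (cmp)
[4] flags=1010 PL?F → skip
[5] flags=1010 EQ?F → skip
[6] flags=1010 LT?T → r1=0x0d

FIX = (r0, 0xf6)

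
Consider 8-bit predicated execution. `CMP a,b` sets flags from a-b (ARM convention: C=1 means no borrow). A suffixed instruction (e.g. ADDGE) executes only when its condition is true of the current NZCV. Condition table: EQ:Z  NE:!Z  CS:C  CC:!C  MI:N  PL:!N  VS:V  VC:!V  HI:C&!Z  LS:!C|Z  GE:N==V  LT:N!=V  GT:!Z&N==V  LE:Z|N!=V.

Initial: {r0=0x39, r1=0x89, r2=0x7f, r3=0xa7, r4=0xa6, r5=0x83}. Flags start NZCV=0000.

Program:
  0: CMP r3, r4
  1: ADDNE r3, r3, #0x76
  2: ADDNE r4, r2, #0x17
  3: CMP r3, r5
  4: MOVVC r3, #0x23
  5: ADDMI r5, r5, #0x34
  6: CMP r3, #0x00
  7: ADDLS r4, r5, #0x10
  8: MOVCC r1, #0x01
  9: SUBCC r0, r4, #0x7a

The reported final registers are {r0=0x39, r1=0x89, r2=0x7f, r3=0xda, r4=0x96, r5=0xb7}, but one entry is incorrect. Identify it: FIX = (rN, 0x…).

0: ✓ CMP  NZCV=0010
1: ✓ ADDNE  r3←0x1d
2: ✓ ADDNE  r4←0x96
3: ✓ CMP  NZCV=1001
4: · MOVVC
5: ✓ ADDMI  r5←0xb7
6: ✓ CMP  NZCV=0010
7: · ADDLS
8: · MOVCC
9: · SUBCC

FIX = (r3, 0x1d)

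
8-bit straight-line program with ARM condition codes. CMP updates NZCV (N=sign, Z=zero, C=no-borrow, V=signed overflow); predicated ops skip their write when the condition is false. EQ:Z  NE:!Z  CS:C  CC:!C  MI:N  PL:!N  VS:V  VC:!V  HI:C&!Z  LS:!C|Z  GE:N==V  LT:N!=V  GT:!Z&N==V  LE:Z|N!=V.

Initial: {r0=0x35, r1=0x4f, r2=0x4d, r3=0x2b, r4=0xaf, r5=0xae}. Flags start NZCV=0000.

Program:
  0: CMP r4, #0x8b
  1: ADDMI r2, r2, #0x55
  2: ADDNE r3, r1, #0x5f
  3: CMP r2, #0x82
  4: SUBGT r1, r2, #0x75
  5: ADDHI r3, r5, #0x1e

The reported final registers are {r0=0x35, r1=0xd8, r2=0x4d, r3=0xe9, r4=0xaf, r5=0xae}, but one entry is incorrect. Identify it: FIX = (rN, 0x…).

FIX = (r3, 0xae)

0: ✓ CMP  NZCV=0010
1: · ADDMI
2: ✓ ADDNE  r3←0xae
3: ✓ CMP  NZCV=1001
4: ✓ SUBGT  r1←0xd8
5: · ADDHI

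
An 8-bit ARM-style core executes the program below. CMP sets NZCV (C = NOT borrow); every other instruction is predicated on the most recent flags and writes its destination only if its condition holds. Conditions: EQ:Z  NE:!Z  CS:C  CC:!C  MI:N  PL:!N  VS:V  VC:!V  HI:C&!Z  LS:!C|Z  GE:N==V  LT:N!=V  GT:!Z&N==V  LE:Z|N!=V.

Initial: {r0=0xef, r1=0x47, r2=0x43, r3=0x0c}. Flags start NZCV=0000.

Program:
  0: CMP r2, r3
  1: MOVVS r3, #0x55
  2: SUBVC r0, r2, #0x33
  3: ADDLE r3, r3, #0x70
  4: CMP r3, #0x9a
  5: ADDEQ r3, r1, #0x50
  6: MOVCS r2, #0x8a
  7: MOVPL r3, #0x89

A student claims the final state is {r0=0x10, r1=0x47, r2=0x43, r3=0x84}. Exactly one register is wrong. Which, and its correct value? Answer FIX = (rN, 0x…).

FIX = (r3, 0x89)

0: ✓ CMP  NZCV=0010
1: · MOVVS
2: ✓ SUBVC  r0←0x10
3: · ADDLE
4: ✓ CMP  NZCV=0000
5: · ADDEQ
6: · MOVCS
7: ✓ MOVPL  r3←0x89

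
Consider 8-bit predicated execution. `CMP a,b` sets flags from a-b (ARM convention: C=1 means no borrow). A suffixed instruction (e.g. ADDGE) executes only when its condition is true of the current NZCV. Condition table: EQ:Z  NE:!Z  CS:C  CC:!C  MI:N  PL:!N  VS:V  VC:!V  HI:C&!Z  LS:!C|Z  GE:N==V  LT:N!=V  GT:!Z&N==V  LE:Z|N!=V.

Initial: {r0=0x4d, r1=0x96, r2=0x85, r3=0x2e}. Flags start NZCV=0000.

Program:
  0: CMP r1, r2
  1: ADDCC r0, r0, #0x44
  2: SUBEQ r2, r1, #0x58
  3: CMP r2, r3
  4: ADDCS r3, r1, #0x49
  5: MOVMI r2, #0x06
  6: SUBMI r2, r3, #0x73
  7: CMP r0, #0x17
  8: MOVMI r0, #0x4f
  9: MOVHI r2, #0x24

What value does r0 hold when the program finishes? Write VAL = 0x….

VAL = 0x4d

0: ✓ CMP  NZCV=0010
1: · ADDCC
2: · SUBEQ
3: ✓ CMP  NZCV=0011
4: ✓ ADDCS  r3←0xdf
5: · MOVMI
6: · SUBMI
7: ✓ CMP  NZCV=0010
8: · MOVMI
9: ✓ MOVHI  r2←0x24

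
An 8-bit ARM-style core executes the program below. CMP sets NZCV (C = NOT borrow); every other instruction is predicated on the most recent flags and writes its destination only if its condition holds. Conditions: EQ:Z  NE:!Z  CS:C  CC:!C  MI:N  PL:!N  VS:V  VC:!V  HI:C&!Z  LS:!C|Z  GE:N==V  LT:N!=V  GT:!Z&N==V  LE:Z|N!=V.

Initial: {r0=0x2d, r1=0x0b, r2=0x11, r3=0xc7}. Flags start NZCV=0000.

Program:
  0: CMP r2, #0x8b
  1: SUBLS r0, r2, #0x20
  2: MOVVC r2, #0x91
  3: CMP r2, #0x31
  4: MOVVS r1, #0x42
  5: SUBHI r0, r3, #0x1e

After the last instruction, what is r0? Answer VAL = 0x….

[0] flags=1001 → (cmp)
[1] flags=1001 LS?T → r0=0xf1
[2] flags=1001 VC?F → skip
[3] flags=1000 → (cmp)
[4] flags=1000 VS?F → skip
[5] flags=1000 HI?F → skip

VAL = 0xf1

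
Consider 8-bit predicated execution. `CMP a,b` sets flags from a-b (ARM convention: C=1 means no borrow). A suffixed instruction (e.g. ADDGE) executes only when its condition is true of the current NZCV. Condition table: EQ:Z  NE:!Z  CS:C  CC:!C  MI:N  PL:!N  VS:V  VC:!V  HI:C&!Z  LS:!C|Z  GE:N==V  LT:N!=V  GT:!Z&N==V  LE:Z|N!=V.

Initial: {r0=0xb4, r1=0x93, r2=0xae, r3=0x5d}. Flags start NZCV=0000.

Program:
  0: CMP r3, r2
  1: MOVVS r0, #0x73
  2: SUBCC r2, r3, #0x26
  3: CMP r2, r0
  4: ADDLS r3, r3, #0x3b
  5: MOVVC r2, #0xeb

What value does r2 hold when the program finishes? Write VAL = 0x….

VAL = 0xeb

0: ✓ CMP  NZCV=1001
1: ✓ MOVVS  r0←0x73
2: ✓ SUBCC  r2←0x37
3: ✓ CMP  NZCV=1000
4: ✓ ADDLS  r3←0x98
5: ✓ MOVVC  r2←0xeb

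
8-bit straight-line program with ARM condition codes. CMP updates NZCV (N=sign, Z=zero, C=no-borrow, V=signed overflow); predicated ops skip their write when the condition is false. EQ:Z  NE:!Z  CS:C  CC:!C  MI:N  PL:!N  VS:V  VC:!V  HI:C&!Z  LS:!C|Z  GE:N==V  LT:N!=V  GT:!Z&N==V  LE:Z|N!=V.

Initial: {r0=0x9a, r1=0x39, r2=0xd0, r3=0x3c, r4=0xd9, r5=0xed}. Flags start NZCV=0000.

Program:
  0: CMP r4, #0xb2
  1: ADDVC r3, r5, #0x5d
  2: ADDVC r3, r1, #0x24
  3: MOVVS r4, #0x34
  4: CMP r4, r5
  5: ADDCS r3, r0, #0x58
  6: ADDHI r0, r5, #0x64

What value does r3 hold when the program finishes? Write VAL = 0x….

0: ✓ CMP  NZCV=0010
1: ✓ ADDVC  r3←0x4a
2: ✓ ADDVC  r3←0x5d
3: · MOVVS
4: ✓ CMP  NZCV=1000
5: · ADDCS
6: · ADDHI

VAL = 0x5d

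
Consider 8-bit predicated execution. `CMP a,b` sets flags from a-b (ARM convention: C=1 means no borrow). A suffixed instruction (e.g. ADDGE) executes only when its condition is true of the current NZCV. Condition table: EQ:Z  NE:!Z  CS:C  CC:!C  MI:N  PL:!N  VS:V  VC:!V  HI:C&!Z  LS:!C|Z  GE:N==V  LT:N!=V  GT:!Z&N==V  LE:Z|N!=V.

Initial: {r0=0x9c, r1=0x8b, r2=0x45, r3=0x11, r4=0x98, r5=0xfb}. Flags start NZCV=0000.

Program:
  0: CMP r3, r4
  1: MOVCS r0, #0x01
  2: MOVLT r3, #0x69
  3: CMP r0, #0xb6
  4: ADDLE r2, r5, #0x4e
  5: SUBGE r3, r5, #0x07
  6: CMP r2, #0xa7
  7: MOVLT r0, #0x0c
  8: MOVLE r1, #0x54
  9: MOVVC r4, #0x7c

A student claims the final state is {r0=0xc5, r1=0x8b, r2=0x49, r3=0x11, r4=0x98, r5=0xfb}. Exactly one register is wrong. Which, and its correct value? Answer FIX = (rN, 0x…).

0: ✓ CMP  NZCV=0000
1: · MOVCS
2: · MOVLT
3: ✓ CMP  NZCV=1000
4: ✓ ADDLE  r2←0x49
5: · SUBGE
6: ✓ CMP  NZCV=1001
7: · MOVLT
8: · MOVLE
9: · MOVVC

FIX = (r0, 0x9c)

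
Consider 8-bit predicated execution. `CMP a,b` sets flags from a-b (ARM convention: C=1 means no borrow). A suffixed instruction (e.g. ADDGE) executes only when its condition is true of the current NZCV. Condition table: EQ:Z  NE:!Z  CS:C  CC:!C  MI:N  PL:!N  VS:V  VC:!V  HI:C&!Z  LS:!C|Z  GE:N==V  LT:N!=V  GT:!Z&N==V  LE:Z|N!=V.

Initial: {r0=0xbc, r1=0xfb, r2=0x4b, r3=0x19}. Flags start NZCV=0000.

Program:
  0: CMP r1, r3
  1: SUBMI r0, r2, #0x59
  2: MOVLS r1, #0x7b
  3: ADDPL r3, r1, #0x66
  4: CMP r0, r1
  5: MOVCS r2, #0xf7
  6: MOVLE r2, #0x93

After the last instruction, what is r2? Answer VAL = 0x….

VAL = 0x93

0: ✓ CMP  NZCV=1010
1: ✓ SUBMI  r0←0xf2
2: · MOVLS
3: · ADDPL
4: ✓ CMP  NZCV=1000
5: · MOVCS
6: ✓ MOVLE  r2←0x93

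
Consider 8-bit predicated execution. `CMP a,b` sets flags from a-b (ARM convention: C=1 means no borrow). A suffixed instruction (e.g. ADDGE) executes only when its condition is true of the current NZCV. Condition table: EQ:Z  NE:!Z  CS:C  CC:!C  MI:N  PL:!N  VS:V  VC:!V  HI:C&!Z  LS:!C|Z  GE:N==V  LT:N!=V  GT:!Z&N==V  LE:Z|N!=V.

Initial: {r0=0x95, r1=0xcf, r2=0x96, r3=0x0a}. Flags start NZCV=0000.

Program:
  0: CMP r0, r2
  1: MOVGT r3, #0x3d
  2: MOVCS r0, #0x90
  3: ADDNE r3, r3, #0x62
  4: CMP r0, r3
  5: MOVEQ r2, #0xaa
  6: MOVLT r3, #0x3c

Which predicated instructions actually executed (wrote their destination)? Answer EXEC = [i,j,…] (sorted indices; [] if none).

EXEC = [3,6]

[0] flags=1000 → (cmp)
[1] flags=1000 GT?F → skip
[2] flags=1000 CS?F → skip
[3] flags=1000 NE?T → r3=0x6c
[4] flags=0011 → (cmp)
[5] flags=0011 EQ?F → skip
[6] flags=0011 LT?T → r3=0x3c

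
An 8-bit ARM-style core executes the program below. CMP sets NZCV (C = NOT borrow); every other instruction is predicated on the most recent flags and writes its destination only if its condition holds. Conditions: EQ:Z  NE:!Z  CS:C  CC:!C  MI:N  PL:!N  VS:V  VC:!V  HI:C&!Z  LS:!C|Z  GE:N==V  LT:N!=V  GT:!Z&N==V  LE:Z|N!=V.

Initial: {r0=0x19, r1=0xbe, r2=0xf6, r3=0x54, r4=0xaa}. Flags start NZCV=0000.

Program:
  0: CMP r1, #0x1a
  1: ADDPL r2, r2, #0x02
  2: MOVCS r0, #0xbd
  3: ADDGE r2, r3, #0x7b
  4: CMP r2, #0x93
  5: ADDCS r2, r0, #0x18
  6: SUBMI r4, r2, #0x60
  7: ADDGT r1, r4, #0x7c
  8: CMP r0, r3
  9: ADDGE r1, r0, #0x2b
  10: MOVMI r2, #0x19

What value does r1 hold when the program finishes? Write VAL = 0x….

VAL = 0x26

[0] flags=1010 → (cmp)
[1] flags=1010 PL?F → skip
[2] flags=1010 CS?T → r0=0xbd
[3] flags=1010 GE?F → skip
[4] flags=0010 → (cmp)
[5] flags=0010 CS?T → r2=0xd5
[6] flags=0010 MI?F → skip
[7] flags=0010 GT?T → r1=0x26
[8] flags=0011 → (cmp)
[9] flags=0011 GE?F → skip
[10] flags=0011 MI?F → skip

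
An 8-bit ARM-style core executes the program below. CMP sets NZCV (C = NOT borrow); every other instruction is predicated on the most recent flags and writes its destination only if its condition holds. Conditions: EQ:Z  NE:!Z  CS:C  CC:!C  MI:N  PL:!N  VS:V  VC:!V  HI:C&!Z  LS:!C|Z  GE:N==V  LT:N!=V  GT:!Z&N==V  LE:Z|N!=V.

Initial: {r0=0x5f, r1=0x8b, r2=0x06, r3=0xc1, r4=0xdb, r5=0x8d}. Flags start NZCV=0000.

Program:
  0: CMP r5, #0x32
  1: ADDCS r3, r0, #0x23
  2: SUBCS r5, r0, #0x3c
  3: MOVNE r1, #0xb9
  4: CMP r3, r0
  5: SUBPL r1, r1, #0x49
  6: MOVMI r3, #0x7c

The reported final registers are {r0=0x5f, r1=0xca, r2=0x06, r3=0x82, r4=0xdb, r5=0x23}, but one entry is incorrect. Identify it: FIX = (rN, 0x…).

[0] flags=0011 → (cmp)
[1] flags=0011 CS?T → r3=0x82
[2] flags=0011 CS?T → r5=0x23
[3] flags=0011 NE?T → r1=0xb9
[4] flags=0011 → (cmp)
[5] flags=0011 PL?T → r1=0x70
[6] flags=0011 MI?F → skip

FIX = (r1, 0x70)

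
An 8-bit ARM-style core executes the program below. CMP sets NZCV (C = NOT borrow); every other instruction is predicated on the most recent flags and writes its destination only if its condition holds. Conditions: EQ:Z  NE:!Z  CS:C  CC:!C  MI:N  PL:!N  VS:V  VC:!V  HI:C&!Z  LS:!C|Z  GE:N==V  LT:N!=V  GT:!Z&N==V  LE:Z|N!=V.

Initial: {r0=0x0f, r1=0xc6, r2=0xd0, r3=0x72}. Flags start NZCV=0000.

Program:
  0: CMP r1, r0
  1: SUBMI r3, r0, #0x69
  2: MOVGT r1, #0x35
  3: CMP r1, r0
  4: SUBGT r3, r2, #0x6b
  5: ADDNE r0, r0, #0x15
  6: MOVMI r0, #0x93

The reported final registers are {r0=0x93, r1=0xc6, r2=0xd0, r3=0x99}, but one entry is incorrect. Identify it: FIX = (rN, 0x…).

FIX = (r3, 0xa6)

0: ✓ CMP  NZCV=1010
1: ✓ SUBMI  r3←0xa6
2: · MOVGT
3: ✓ CMP  NZCV=1010
4: · SUBGT
5: ✓ ADDNE  r0←0x24
6: ✓ MOVMI  r0←0x93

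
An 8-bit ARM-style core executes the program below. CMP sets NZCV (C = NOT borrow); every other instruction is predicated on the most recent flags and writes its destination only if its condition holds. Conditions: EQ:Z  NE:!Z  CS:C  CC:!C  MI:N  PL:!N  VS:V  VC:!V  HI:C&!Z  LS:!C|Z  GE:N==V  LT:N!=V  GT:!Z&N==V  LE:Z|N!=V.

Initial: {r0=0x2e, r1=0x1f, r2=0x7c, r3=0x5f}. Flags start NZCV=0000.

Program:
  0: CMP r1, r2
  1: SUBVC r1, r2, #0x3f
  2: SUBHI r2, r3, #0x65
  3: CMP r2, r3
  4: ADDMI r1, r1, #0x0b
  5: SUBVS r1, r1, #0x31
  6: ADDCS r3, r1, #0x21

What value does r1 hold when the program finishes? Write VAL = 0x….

VAL = 0x3d

[0] flags=1000 → (cmp)
[1] flags=1000 VC?T → r1=0x3d
[2] flags=1000 HI?F → skip
[3] flags=0010 → (cmp)
[4] flags=0010 MI?F → skip
[5] flags=0010 VS?F → skip
[6] flags=0010 CS?T → r3=0x5e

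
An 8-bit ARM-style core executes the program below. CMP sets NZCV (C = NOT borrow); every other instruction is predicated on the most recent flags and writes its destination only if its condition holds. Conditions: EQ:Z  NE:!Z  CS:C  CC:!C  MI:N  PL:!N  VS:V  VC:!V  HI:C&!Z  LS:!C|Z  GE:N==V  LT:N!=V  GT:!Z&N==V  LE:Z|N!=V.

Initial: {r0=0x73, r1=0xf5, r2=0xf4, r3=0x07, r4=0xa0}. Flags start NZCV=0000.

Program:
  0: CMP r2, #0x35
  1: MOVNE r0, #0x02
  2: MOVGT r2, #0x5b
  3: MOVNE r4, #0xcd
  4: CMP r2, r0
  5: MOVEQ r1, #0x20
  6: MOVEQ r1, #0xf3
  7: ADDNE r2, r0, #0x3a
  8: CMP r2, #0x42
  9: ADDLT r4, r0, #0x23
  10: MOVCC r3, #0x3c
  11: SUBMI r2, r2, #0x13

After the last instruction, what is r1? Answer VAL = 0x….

[0] flags=1010 → (cmp)
[1] flags=1010 NE?T → r0=0x02
[2] flags=1010 GT?F → skip
[3] flags=1010 NE?T → r4=0xcd
[4] flags=1010 → (cmp)
[5] flags=1010 EQ?F → skip
[6] flags=1010 EQ?F → skip
[7] flags=1010 NE?T → r2=0x3c
[8] flags=1000 → (cmp)
[9] flags=1000 LT?T → r4=0x25
[10] flags=1000 CC?T → r3=0x3c
[11] flags=1000 MI?T → r2=0x29

VAL = 0xf5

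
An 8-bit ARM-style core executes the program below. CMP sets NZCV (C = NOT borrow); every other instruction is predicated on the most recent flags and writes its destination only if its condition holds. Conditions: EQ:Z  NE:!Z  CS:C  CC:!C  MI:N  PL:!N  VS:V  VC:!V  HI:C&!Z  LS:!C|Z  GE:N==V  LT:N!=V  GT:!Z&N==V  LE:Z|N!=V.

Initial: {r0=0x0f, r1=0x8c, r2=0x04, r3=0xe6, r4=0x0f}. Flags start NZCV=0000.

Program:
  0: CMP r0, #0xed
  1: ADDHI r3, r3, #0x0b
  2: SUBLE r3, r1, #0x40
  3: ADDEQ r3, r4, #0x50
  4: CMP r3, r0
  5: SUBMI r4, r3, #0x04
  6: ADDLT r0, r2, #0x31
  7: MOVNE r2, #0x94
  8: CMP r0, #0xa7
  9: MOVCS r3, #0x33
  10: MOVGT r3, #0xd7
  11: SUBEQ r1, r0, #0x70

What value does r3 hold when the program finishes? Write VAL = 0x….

0: ✓ CMP  NZCV=0000
1: · ADDHI
2: · SUBLE
3: · ADDEQ
4: ✓ CMP  NZCV=1010
5: ✓ SUBMI  r4←0xe2
6: ✓ ADDLT  r0←0x35
7: ✓ MOVNE  r2←0x94
8: ✓ CMP  NZCV=1001
9: · MOVCS
10: ✓ MOVGT  r3←0xd7
11: · SUBEQ

VAL = 0xd7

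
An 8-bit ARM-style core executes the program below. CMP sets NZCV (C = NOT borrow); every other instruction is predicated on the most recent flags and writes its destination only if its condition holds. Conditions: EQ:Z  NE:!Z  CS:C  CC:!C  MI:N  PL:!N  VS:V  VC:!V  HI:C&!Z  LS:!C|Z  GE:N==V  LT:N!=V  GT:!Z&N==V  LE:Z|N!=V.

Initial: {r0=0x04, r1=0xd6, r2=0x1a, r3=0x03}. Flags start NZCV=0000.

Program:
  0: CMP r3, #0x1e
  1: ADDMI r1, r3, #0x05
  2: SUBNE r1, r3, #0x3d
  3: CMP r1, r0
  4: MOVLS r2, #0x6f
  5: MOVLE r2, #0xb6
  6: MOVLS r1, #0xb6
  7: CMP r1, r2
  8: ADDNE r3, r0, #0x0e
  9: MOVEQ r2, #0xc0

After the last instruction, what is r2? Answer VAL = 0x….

VAL = 0xb6

[0] flags=1000 → (cmp)
[1] flags=1000 MI?T → r1=0x08
[2] flags=1000 NE?T → r1=0xc6
[3] flags=1010 → (cmp)
[4] flags=1010 LS?F → skip
[5] flags=1010 LE?T → r2=0xb6
[6] flags=1010 LS?F → skip
[7] flags=0010 → (cmp)
[8] flags=0010 NE?T → r3=0x12
[9] flags=0010 EQ?F → skip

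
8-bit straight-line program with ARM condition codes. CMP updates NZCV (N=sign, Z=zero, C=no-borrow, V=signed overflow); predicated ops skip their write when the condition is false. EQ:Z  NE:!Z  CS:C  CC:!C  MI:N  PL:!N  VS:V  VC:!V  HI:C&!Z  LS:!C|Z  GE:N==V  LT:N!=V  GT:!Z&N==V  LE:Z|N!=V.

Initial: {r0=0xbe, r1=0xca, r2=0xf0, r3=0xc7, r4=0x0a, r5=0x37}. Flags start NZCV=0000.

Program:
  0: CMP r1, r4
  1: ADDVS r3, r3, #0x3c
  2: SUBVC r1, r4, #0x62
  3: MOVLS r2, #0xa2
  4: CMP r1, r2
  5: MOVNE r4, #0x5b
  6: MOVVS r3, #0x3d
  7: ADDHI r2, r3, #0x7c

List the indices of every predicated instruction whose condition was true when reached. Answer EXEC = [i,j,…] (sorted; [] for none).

[0] flags=1010 → (cmp)
[1] flags=1010 VS?F → skip
[2] flags=1010 VC?T → r1=0xa8
[3] flags=1010 LS?F → skip
[4] flags=1000 → (cmp)
[5] flags=1000 NE?T → r4=0x5b
[6] flags=1000 VS?F → skip
[7] flags=1000 HI?F → skip

EXEC = [2,5]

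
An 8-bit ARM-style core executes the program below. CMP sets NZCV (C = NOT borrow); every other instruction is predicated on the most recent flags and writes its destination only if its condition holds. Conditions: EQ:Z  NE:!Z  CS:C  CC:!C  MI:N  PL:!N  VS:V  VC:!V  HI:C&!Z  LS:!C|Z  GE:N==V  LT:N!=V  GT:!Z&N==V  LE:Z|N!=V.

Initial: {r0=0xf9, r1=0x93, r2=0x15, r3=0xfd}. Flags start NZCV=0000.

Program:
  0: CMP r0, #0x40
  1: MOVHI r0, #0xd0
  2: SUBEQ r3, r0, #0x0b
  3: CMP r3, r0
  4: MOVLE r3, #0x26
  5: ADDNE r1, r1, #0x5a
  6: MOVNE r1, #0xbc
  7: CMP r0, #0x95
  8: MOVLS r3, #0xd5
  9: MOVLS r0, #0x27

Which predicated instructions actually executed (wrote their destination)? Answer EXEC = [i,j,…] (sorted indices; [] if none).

EXEC = [1,5,6]

[0] flags=1010 → (cmp)
[1] flags=1010 HI?T → r0=0xd0
[2] flags=1010 EQ?F → skip
[3] flags=0010 → (cmp)
[4] flags=0010 LE?F → skip
[5] flags=0010 NE?T → r1=0xed
[6] flags=0010 NE?T → r1=0xbc
[7] flags=0010 → (cmp)
[8] flags=0010 LS?F → skip
[9] flags=0010 LS?F → skip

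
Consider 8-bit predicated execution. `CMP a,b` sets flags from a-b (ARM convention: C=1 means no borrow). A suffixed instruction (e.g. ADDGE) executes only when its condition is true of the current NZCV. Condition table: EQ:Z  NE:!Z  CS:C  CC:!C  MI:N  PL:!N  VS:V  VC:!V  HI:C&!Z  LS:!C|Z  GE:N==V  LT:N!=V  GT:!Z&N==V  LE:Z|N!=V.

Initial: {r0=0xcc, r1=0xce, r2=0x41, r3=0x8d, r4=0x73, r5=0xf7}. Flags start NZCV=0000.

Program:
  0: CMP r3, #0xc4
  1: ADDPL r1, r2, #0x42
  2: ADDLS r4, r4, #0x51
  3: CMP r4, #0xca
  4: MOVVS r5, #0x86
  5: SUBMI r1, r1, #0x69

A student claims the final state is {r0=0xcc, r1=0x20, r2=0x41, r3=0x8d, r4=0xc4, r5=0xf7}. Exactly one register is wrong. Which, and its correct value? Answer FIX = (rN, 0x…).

FIX = (r1, 0x65)

[0] flags=1000 → (cmp)
[1] flags=1000 PL?F → skip
[2] flags=1000 LS?T → r4=0xc4
[3] flags=1000 → (cmp)
[4] flags=1000 VS?F → skip
[5] flags=1000 MI?T → r1=0x65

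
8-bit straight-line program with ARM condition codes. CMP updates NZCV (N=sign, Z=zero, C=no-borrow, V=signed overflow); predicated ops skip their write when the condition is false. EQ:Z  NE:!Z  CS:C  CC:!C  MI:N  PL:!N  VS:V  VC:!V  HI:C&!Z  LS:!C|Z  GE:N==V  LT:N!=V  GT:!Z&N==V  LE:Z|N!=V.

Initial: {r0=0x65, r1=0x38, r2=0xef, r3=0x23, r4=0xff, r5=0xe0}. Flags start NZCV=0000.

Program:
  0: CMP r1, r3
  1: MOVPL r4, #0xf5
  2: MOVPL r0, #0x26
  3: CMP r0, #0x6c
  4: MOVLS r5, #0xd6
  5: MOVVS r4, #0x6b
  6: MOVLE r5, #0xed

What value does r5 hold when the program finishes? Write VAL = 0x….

[0] flags=0010 → (cmp)
[1] flags=0010 PL?T → r4=0xf5
[2] flags=0010 PL?T → r0=0x26
[3] flags=1000 → (cmp)
[4] flags=1000 LS?T → r5=0xd6
[5] flags=1000 VS?F → skip
[6] flags=1000 LE?T → r5=0xed

VAL = 0xed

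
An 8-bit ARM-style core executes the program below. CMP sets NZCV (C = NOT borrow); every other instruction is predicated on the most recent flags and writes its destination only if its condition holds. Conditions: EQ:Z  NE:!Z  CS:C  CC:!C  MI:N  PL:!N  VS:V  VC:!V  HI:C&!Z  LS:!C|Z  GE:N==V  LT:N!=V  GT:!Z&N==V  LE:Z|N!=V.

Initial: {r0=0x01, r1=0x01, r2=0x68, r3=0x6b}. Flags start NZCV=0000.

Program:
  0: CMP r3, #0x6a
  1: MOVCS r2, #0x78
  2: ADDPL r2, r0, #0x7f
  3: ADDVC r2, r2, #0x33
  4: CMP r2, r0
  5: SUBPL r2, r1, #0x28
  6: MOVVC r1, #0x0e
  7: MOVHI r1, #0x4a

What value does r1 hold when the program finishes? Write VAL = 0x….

[0] flags=0010 → (cmp)
[1] flags=0010 CS?T → r2=0x78
[2] flags=0010 PL?T → r2=0x80
[3] flags=0010 VC?T → r2=0xb3
[4] flags=1010 → (cmp)
[5] flags=1010 PL?F → skip
[6] flags=1010 VC?T → r1=0x0e
[7] flags=1010 HI?T → r1=0x4a

VAL = 0x4a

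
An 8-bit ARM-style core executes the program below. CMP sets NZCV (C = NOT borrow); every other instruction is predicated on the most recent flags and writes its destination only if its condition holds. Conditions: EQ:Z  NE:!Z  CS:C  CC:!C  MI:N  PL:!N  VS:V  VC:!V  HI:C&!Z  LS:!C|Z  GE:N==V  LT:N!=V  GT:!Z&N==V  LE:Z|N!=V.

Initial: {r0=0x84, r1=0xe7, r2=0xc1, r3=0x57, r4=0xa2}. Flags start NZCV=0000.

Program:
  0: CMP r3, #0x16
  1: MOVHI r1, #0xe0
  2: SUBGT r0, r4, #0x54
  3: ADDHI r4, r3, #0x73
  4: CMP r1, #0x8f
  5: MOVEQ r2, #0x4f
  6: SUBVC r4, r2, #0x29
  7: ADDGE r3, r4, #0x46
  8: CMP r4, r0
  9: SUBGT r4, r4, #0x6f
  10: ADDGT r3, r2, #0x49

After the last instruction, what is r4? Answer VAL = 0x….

[0] flags=0010 → (cmp)
[1] flags=0010 HI?T → r1=0xe0
[2] flags=0010 GT?T → r0=0x4e
[3] flags=0010 HI?T → r4=0xca
[4] flags=0010 → (cmp)
[5] flags=0010 EQ?F → skip
[6] flags=0010 VC?T → r4=0x98
[7] flags=0010 GE?T → r3=0xde
[8] flags=0011 → (cmp)
[9] flags=0011 GT?F → skip
[10] flags=0011 GT?F → skip

VAL = 0x98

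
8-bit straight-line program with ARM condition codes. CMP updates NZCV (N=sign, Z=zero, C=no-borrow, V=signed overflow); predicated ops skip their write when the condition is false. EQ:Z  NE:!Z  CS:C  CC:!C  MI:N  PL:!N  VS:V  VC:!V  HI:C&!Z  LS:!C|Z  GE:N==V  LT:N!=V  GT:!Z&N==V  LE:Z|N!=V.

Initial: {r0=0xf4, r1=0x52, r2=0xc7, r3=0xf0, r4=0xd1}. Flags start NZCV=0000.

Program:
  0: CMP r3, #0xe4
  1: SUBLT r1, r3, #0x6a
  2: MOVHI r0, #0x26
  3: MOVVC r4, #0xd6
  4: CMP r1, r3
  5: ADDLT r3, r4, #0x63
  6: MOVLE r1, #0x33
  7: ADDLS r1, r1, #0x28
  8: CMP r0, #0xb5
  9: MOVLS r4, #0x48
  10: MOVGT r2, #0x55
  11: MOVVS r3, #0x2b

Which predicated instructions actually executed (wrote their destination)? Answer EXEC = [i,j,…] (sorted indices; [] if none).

EXEC = [2,3,7,9,10]

[0] flags=0010 → (cmp)
[1] flags=0010 LT?F → skip
[2] flags=0010 HI?T → r0=0x26
[3] flags=0010 VC?T → r4=0xd6
[4] flags=0000 → (cmp)
[5] flags=0000 LT?F → skip
[6] flags=0000 LE?F → skip
[7] flags=0000 LS?T → r1=0x7a
[8] flags=0000 → (cmp)
[9] flags=0000 LS?T → r4=0x48
[10] flags=0000 GT?T → r2=0x55
[11] flags=0000 VS?F → skip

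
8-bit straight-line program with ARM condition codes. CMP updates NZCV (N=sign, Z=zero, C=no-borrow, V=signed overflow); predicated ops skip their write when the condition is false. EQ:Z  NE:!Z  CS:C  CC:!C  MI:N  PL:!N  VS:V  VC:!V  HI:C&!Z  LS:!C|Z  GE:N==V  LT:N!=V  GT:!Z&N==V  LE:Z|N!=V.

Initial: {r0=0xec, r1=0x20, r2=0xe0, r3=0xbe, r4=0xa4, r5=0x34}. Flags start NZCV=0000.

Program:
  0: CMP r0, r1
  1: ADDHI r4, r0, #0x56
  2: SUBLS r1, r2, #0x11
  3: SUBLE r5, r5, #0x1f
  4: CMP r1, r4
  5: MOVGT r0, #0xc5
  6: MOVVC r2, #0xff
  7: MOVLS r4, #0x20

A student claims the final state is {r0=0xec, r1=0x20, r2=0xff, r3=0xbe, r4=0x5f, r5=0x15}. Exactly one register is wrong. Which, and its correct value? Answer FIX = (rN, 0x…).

[0] flags=1010 → (cmp)
[1] flags=1010 HI?T → r4=0x42
[2] flags=1010 LS?F → skip
[3] flags=1010 LE?T → r5=0x15
[4] flags=1000 → (cmp)
[5] flags=1000 GT?F → skip
[6] flags=1000 VC?T → r2=0xff
[7] flags=1000 LS?T → r4=0x20

FIX = (r4, 0x20)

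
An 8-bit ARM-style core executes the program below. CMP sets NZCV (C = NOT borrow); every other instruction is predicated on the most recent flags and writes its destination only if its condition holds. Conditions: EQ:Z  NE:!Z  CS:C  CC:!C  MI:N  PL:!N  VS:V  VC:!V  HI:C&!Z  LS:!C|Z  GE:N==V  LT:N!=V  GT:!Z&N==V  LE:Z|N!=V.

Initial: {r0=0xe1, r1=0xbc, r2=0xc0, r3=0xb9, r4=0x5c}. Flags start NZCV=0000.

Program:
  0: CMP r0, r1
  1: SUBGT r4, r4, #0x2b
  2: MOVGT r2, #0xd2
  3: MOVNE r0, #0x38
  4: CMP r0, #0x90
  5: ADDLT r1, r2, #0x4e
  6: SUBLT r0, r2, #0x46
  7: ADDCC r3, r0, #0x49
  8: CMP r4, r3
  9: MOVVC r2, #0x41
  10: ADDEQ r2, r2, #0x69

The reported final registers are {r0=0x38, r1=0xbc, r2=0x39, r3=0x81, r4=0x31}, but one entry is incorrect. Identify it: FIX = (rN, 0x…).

FIX = (r2, 0xd2)

0: ✓ CMP  NZCV=0010
1: ✓ SUBGT  r4←0x31
2: ✓ MOVGT  r2←0xd2
3: ✓ MOVNE  r0←0x38
4: ✓ CMP  NZCV=1001
5: · ADDLT
6: · SUBLT
7: ✓ ADDCC  r3←0x81
8: ✓ CMP  NZCV=1001
9: · MOVVC
10: · ADDEQ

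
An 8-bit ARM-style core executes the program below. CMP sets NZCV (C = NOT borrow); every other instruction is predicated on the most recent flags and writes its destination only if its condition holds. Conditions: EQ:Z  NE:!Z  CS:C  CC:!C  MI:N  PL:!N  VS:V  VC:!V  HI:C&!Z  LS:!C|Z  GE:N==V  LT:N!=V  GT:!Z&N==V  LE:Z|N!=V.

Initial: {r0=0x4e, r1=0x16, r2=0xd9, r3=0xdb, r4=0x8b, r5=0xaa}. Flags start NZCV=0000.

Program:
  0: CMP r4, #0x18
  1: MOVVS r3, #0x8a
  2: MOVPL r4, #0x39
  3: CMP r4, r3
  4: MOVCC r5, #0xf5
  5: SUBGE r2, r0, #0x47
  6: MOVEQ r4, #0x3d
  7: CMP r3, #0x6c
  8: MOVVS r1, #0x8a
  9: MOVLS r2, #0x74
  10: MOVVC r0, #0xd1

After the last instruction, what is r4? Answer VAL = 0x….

0: ✓ CMP  NZCV=0011
1: ✓ MOVVS  r3←0x8a
2: ✓ MOVPL  r4←0x39
3: ✓ CMP  NZCV=1001
4: ✓ MOVCC  r5←0xf5
5: ✓ SUBGE  r2←0x07
6: · MOVEQ
7: ✓ CMP  NZCV=0011
8: ✓ MOVVS  r1←0x8a
9: · MOVLS
10: · MOVVC

VAL = 0x39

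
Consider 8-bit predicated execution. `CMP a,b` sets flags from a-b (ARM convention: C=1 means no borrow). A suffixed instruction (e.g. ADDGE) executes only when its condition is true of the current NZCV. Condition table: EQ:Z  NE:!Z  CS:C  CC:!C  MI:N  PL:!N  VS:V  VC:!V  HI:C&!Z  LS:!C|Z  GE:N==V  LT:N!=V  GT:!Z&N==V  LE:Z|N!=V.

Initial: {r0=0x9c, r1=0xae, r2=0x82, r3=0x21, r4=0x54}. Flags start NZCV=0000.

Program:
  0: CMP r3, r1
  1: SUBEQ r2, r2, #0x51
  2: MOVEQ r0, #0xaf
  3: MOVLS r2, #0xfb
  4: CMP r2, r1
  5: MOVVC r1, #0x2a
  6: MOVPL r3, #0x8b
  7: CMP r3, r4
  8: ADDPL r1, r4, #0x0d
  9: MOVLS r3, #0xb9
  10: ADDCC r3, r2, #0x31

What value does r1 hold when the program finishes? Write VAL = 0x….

VAL = 0x61

[0] flags=0000 → (cmp)
[1] flags=0000 EQ?F → skip
[2] flags=0000 EQ?F → skip
[3] flags=0000 LS?T → r2=0xfb
[4] flags=0010 → (cmp)
[5] flags=0010 VC?T → r1=0x2a
[6] flags=0010 PL?T → r3=0x8b
[7] flags=0011 → (cmp)
[8] flags=0011 PL?T → r1=0x61
[9] flags=0011 LS?F → skip
[10] flags=0011 CC?F → skip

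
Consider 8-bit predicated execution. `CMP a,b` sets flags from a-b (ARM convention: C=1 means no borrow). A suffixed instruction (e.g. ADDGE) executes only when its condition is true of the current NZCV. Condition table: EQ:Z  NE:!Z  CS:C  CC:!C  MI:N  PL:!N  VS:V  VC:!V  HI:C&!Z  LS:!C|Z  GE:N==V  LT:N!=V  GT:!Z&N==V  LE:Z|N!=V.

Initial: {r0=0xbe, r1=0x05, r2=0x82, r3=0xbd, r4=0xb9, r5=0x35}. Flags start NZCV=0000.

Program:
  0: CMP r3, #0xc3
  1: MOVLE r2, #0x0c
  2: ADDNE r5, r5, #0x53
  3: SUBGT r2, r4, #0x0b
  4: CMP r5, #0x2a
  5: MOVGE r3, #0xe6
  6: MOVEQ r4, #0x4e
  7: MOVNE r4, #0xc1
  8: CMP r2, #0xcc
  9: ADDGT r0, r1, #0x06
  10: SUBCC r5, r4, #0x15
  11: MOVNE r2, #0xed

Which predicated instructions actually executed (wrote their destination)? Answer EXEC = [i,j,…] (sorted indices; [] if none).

EXEC = [1,2,7,9,10,11]

[0] flags=1000 → (cmp)
[1] flags=1000 LE?T → r2=0x0c
[2] flags=1000 NE?T → r5=0x88
[3] flags=1000 GT?F → skip
[4] flags=0011 → (cmp)
[5] flags=0011 GE?F → skip
[6] flags=0011 EQ?F → skip
[7] flags=0011 NE?T → r4=0xc1
[8] flags=0000 → (cmp)
[9] flags=0000 GT?T → r0=0x0b
[10] flags=0000 CC?T → r5=0xac
[11] flags=0000 NE?T → r2=0xed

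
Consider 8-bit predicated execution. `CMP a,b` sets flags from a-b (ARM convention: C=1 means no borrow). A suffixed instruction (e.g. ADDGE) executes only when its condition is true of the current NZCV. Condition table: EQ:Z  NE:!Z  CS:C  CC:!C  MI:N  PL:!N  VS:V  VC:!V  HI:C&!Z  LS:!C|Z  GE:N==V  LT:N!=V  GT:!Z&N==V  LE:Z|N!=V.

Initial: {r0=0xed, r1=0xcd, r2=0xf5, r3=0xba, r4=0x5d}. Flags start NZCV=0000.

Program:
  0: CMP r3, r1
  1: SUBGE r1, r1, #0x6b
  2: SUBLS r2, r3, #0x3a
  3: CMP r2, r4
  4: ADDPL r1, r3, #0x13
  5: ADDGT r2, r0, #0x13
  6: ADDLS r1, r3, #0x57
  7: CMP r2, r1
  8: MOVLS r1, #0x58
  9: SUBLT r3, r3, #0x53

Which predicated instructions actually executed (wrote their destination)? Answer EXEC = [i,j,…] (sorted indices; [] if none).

EXEC = [2,4,8,9]

0: ✓ CMP  NZCV=1000
1: · SUBGE
2: ✓ SUBLS  r2←0x80
3: ✓ CMP  NZCV=0011
4: ✓ ADDPL  r1←0xcd
5: · ADDGT
6: · ADDLS
7: ✓ CMP  NZCV=1000
8: ✓ MOVLS  r1←0x58
9: ✓ SUBLT  r3←0x67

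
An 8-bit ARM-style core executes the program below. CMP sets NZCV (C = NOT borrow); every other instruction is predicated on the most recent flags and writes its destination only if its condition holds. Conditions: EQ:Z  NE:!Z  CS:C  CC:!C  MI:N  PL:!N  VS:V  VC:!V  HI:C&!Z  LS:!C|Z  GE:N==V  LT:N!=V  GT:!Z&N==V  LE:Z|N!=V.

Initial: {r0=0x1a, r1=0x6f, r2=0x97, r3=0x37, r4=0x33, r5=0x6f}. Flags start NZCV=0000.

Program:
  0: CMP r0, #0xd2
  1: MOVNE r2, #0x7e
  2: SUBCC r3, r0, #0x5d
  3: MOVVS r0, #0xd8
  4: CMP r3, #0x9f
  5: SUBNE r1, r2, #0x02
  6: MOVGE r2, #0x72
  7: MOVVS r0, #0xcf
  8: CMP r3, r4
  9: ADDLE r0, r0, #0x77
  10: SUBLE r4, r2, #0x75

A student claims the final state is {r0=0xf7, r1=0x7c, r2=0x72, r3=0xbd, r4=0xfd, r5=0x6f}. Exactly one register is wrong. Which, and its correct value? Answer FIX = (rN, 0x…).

0: ✓ CMP  NZCV=0000
1: ✓ MOVNE  r2←0x7e
2: ✓ SUBCC  r3←0xbd
3: · MOVVS
4: ✓ CMP  NZCV=0010
5: ✓ SUBNE  r1←0x7c
6: ✓ MOVGE  r2←0x72
7: · MOVVS
8: ✓ CMP  NZCV=1010
9: ✓ ADDLE  r0←0x91
10: ✓ SUBLE  r4←0xfd

FIX = (r0, 0x91)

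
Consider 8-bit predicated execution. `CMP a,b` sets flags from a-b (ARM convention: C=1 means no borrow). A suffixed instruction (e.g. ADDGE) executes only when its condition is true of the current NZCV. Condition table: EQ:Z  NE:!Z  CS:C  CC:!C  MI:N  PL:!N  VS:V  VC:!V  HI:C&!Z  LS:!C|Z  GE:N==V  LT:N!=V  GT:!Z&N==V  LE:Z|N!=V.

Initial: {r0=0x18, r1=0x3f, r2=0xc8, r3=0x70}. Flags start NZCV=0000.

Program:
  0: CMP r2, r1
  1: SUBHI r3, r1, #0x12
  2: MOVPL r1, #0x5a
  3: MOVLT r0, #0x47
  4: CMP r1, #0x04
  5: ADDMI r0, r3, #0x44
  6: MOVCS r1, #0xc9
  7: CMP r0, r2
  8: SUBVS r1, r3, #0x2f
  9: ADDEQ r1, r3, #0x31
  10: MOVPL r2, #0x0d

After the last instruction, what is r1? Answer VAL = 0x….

VAL = 0xc9

[0] flags=1010 → (cmp)
[1] flags=1010 HI?T → r3=0x2d
[2] flags=1010 PL?F → skip
[3] flags=1010 LT?T → r0=0x47
[4] flags=0010 → (cmp)
[5] flags=0010 MI?F → skip
[6] flags=0010 CS?T → r1=0xc9
[7] flags=0000 → (cmp)
[8] flags=0000 VS?F → skip
[9] flags=0000 EQ?F → skip
[10] flags=0000 PL?T → r2=0x0d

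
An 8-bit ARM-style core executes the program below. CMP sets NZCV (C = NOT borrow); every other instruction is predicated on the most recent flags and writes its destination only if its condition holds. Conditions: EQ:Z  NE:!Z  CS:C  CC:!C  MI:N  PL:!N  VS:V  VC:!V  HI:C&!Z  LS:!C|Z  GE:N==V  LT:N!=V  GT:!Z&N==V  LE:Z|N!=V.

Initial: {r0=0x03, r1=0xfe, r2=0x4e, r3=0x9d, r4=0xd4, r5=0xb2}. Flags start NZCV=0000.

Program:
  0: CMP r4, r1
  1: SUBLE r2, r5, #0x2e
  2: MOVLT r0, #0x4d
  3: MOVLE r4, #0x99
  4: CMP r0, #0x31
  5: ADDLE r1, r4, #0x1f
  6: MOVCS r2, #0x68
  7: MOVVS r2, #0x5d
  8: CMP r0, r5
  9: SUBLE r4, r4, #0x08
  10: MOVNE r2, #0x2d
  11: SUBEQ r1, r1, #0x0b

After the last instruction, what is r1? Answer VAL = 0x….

0: ✓ CMP  NZCV=1000
1: ✓ SUBLE  r2←0x84
2: ✓ MOVLT  r0←0x4d
3: ✓ MOVLE  r4←0x99
4: ✓ CMP  NZCV=0010
5: · ADDLE
6: ✓ MOVCS  r2←0x68
7: · MOVVS
8: ✓ CMP  NZCV=1001
9: · SUBLE
10: ✓ MOVNE  r2←0x2d
11: · SUBEQ

VAL = 0xfe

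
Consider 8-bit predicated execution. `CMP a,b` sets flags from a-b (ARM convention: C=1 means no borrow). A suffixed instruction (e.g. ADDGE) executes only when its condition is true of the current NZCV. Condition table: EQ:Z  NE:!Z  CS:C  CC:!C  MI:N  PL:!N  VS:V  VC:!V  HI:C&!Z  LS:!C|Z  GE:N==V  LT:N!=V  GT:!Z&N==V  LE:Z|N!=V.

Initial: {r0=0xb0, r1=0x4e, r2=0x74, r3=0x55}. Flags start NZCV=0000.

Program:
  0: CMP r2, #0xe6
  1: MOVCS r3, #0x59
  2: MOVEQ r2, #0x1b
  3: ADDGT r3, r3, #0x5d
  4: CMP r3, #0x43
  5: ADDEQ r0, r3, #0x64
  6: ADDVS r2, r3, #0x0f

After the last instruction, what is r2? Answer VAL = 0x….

[0] flags=1001 → (cmp)
[1] flags=1001 CS?F → skip
[2] flags=1001 EQ?F → skip
[3] flags=1001 GT?T → r3=0xb2
[4] flags=0011 → (cmp)
[5] flags=0011 EQ?F → skip
[6] flags=0011 VS?T → r2=0xc1

VAL = 0xc1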